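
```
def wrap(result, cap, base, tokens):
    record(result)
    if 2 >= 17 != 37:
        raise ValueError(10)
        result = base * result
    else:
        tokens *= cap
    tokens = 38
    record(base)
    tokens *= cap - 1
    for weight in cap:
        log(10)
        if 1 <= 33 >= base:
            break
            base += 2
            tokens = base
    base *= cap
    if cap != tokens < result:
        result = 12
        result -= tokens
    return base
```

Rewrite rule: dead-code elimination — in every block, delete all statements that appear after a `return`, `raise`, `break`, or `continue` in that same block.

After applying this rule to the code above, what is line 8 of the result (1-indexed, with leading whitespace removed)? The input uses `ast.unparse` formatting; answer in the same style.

record(base)

Transformed code:
def wrap(result, cap, base, tokens):
    record(result)
    if 2 >= 17 != 37:
        raise ValueError(10)
    else:
        tokens *= cap
    tokens = 38
    record(base)
    tokens *= cap - 1
    for weight in cap:
        log(10)
        if 1 <= 33 >= base:
            break
    base *= cap
    if cap != tokens < result:
        result = 12
        result -= tokens
    return base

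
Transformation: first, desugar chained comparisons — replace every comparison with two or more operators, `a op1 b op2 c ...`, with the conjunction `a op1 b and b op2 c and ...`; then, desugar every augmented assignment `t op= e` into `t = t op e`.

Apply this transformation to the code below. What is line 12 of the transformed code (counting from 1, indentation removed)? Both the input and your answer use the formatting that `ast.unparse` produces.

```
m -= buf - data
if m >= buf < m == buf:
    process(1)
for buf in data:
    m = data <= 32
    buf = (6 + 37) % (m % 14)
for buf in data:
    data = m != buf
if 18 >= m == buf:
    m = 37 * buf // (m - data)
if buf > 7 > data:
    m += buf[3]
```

m = m + buf[3]

Transformed code:
m = m - (buf - data)
if m >= buf and buf < m and (m == buf):
    process(1)
for buf in data:
    m = data <= 32
    buf = (6 + 37) % (m % 14)
for buf in data:
    data = m != buf
if 18 >= m and m == buf:
    m = 37 * buf // (m - data)
if buf > 7 and 7 > data:
    m = m + buf[3]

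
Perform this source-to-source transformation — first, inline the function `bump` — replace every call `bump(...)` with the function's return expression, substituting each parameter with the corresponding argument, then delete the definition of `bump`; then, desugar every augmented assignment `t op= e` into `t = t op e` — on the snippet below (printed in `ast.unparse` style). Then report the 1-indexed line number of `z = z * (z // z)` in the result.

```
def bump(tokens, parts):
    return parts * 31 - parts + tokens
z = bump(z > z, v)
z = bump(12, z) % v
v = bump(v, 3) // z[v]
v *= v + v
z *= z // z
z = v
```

Transformed code:
z = v * 31 - v + (z > z)
z = (z * 31 - z + 12) % v
v = (3 * 31 - 3 + v) // z[v]
v = v * (v + v)
z = z * (z // z)
z = v

5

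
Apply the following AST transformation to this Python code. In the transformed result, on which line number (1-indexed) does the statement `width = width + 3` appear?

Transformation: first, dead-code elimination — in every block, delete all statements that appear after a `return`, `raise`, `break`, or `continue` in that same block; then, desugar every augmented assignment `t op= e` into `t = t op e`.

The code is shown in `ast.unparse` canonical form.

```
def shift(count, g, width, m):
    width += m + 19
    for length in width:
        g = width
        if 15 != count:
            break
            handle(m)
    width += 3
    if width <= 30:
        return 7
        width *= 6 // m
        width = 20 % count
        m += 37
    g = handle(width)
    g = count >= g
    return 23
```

7

Transformed code:
def shift(count, g, width, m):
    width = width + (m + 19)
    for length in width:
        g = width
        if 15 != count:
            break
    width = width + 3
    if width <= 30:
        return 7
    g = handle(width)
    g = count >= g
    return 23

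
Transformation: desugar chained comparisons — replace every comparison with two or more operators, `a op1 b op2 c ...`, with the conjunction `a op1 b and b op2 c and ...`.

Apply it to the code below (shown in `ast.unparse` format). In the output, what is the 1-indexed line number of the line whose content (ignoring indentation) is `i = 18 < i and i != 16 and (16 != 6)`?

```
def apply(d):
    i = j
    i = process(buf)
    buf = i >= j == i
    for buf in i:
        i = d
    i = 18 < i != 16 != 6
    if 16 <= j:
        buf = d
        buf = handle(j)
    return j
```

7

Transformed code:
def apply(d):
    i = j
    i = process(buf)
    buf = i >= j and j == i
    for buf in i:
        i = d
    i = 18 < i and i != 16 and (16 != 6)
    if 16 <= j:
        buf = d
        buf = handle(j)
    return j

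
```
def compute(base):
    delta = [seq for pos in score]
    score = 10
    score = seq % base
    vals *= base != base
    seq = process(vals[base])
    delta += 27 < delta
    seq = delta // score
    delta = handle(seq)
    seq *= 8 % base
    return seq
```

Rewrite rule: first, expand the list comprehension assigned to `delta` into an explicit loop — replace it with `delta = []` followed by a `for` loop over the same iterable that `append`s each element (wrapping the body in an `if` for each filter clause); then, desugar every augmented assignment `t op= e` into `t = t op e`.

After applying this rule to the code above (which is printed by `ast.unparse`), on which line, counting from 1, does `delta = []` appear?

2

Transformed code:
def compute(base):
    delta = []
    for pos in score:
        delta.append(seq)
    score = 10
    score = seq % base
    vals = vals * (base != base)
    seq = process(vals[base])
    delta = delta + (27 < delta)
    seq = delta // score
    delta = handle(seq)
    seq = seq * (8 % base)
    return seq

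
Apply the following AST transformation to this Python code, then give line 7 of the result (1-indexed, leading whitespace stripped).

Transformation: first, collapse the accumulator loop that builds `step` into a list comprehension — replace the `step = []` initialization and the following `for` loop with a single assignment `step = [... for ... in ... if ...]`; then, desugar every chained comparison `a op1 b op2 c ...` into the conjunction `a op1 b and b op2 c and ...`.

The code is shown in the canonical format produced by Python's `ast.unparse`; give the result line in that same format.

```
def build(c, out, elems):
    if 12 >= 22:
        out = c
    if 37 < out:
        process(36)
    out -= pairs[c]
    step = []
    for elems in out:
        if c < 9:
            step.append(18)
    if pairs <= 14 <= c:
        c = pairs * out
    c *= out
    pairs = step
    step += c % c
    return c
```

step = [18 for elems in out if c < 9]

Transformed code:
def build(c, out, elems):
    if 12 >= 22:
        out = c
    if 37 < out:
        process(36)
    out -= pairs[c]
    step = [18 for elems in out if c < 9]
    if pairs <= 14 and 14 <= c:
        c = pairs * out
    c *= out
    pairs = step
    step += c % c
    return c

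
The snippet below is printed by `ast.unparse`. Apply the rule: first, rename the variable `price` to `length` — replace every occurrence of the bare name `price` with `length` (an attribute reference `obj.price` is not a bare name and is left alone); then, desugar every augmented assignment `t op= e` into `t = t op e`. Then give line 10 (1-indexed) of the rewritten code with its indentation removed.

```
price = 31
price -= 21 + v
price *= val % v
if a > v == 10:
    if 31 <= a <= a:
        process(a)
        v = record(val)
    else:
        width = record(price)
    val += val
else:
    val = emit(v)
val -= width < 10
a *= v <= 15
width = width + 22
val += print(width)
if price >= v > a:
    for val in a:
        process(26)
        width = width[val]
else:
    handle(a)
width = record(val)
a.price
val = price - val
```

val = val + val

Transformed code:
length = 31
length = length - (21 + v)
length = length * (val % v)
if a > v == 10:
    if 31 <= a <= a:
        process(a)
        v = record(val)
    else:
        width = record(length)
    val = val + val
else:
    val = emit(v)
val = val - (width < 10)
a = a * (v <= 15)
width = width + 22
val = val + print(width)
if length >= v > a:
    for val in a:
        process(26)
        width = width[val]
else:
    handle(a)
width = record(val)
a.price
val = length - val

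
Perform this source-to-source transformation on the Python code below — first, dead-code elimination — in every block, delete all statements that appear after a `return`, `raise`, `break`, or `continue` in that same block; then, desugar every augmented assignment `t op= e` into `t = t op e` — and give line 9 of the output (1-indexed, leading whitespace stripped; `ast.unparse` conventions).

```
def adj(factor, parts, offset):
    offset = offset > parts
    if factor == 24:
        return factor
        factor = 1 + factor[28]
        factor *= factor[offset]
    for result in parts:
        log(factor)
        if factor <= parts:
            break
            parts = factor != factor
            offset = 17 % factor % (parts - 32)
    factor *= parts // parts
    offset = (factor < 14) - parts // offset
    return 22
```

factor = factor * (parts // parts)

Transformed code:
def adj(factor, parts, offset):
    offset = offset > parts
    if factor == 24:
        return factor
    for result in parts:
        log(factor)
        if factor <= parts:
            break
    factor = factor * (parts // parts)
    offset = (factor < 14) - parts // offset
    return 22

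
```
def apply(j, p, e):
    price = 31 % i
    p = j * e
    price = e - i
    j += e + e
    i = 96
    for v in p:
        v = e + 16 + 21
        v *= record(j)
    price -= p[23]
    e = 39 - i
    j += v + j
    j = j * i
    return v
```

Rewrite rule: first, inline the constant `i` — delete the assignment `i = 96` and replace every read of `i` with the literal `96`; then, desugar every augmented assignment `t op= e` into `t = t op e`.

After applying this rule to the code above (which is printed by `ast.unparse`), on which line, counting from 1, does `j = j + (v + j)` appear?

11

Transformed code:
def apply(j, p, e):
    price = 31 % 96
    p = j * e
    price = e - 96
    j = j + (e + e)
    for v in p:
        v = e + 16 + 21
        v = v * record(j)
    price = price - p[23]
    e = 39 - 96
    j = j + (v + j)
    j = j * 96
    return v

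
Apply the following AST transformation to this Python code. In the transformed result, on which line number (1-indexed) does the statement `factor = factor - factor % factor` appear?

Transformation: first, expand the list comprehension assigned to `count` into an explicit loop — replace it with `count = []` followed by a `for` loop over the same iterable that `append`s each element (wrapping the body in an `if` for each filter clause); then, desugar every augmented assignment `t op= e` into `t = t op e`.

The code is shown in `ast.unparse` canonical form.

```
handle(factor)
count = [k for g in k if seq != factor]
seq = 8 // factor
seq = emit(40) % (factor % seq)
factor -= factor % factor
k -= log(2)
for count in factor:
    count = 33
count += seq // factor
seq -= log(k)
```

8

Transformed code:
handle(factor)
count = []
for g in k:
    if seq != factor:
        count.append(k)
seq = 8 // factor
seq = emit(40) % (factor % seq)
factor = factor - factor % factor
k = k - log(2)
for count in factor:
    count = 33
count = count + seq // factor
seq = seq - log(k)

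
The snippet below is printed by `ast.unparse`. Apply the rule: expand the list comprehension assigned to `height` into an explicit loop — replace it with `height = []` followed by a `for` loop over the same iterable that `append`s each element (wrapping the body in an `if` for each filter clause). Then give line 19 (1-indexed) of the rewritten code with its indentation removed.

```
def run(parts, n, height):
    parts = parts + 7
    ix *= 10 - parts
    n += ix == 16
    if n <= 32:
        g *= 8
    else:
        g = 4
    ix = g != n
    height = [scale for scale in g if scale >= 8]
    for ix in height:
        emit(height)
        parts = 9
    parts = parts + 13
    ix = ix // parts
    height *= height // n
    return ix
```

Transformed code:
def run(parts, n, height):
    parts = parts + 7
    ix *= 10 - parts
    n += ix == 16
    if n <= 32:
        g *= 8
    else:
        g = 4
    ix = g != n
    height = []
    for scale in g:
        if scale >= 8:
            height.append(scale)
    for ix in height:
        emit(height)
        parts = 9
    parts = parts + 13
    ix = ix // parts
    height *= height // n
    return ix

height *= height // n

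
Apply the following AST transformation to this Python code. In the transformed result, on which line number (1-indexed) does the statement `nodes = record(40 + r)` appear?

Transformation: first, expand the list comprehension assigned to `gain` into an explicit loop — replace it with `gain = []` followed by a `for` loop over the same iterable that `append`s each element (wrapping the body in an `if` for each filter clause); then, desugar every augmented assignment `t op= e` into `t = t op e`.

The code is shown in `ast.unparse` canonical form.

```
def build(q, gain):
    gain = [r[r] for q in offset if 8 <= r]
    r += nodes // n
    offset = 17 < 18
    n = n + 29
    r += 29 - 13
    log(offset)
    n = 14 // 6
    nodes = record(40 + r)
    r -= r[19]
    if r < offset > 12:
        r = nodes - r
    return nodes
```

Transformed code:
def build(q, gain):
    gain = []
    for q in offset:
        if 8 <= r:
            gain.append(r[r])
    r = r + nodes // n
    offset = 17 < 18
    n = n + 29
    r = r + (29 - 13)
    log(offset)
    n = 14 // 6
    nodes = record(40 + r)
    r = r - r[19]
    if r < offset > 12:
        r = nodes - r
    return nodes

12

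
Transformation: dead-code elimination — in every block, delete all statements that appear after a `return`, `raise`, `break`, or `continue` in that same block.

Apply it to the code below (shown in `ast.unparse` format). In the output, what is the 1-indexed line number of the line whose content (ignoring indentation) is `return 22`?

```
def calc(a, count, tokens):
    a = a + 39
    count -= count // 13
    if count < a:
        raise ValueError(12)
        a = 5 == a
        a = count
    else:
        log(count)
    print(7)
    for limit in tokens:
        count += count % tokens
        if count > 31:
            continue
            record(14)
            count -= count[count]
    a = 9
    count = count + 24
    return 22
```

Transformed code:
def calc(a, count, tokens):
    a = a + 39
    count -= count // 13
    if count < a:
        raise ValueError(12)
    else:
        log(count)
    print(7)
    for limit in tokens:
        count += count % tokens
        if count > 31:
            continue
    a = 9
    count = count + 24
    return 22

15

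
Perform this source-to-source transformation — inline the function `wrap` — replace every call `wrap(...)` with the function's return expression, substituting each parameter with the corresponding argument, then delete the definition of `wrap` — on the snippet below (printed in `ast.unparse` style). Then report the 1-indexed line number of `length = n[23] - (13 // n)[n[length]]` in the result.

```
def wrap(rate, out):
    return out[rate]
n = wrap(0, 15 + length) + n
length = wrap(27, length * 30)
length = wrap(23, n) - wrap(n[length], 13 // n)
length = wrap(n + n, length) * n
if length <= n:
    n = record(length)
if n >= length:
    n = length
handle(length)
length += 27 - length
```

3

Transformed code:
n = (15 + length)[0] + n
length = (length * 30)[27]
length = n[23] - (13 // n)[n[length]]
length = length[n + n] * n
if length <= n:
    n = record(length)
if n >= length:
    n = length
handle(length)
length += 27 - length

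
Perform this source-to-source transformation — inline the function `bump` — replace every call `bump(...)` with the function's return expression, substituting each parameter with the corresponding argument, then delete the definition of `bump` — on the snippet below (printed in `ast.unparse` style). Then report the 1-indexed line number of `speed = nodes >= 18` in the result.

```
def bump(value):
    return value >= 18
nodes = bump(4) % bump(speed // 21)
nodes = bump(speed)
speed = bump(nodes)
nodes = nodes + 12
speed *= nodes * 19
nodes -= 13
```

3

Transformed code:
nodes = (4 >= 18) % (speed // 21 >= 18)
nodes = speed >= 18
speed = nodes >= 18
nodes = nodes + 12
speed *= nodes * 19
nodes -= 13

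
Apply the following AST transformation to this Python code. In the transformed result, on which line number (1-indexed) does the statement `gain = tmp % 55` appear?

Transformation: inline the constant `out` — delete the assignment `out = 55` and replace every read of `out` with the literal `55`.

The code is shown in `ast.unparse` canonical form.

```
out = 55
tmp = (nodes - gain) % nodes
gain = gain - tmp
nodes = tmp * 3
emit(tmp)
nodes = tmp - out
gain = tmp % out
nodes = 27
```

Transformed code:
tmp = (nodes - gain) % nodes
gain = gain - tmp
nodes = tmp * 3
emit(tmp)
nodes = tmp - 55
gain = tmp % 55
nodes = 27

6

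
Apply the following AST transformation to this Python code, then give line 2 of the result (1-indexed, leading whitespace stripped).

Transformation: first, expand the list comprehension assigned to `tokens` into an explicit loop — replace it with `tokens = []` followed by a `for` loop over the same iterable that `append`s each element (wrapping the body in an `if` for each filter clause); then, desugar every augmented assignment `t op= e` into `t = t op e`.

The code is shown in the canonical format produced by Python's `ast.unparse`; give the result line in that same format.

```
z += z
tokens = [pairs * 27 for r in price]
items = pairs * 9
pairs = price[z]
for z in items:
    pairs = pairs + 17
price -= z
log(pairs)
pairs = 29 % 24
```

tokens = []

Transformed code:
z = z + z
tokens = []
for r in price:
    tokens.append(pairs * 27)
items = pairs * 9
pairs = price[z]
for z in items:
    pairs = pairs + 17
price = price - z
log(pairs)
pairs = 29 % 24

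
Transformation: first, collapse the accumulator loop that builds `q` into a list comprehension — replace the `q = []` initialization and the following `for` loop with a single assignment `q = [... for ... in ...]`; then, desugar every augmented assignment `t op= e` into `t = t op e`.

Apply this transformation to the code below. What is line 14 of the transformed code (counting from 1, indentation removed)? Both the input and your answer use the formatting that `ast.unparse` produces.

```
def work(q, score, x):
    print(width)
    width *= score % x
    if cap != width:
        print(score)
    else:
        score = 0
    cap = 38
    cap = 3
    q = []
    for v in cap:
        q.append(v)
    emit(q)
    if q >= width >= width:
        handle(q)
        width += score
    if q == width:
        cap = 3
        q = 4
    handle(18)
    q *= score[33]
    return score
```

width = width + score

Transformed code:
def work(q, score, x):
    print(width)
    width = width * (score % x)
    if cap != width:
        print(score)
    else:
        score = 0
    cap = 38
    cap = 3
    q = [v for v in cap]
    emit(q)
    if q >= width >= width:
        handle(q)
        width = width + score
    if q == width:
        cap = 3
        q = 4
    handle(18)
    q = q * score[33]
    return score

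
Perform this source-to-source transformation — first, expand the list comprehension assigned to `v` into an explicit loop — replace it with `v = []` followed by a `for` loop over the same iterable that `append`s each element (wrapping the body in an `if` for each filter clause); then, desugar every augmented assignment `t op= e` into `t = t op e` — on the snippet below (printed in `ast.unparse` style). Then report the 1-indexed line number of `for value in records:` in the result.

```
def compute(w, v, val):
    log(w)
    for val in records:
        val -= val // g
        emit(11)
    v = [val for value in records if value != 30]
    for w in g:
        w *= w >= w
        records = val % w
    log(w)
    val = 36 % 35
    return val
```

7

Transformed code:
def compute(w, v, val):
    log(w)
    for val in records:
        val = val - val // g
        emit(11)
    v = []
    for value in records:
        if value != 30:
            v.append(val)
    for w in g:
        w = w * (w >= w)
        records = val % w
    log(w)
    val = 36 % 35
    return val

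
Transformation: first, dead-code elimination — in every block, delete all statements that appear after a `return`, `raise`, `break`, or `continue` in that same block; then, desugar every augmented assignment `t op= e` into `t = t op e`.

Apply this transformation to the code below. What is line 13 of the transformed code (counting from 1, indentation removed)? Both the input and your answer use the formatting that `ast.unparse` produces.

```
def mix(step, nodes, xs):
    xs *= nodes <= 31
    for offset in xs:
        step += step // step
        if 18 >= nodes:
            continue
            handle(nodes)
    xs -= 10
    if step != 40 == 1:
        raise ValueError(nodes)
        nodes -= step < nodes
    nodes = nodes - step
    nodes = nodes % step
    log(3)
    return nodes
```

Transformed code:
def mix(step, nodes, xs):
    xs = xs * (nodes <= 31)
    for offset in xs:
        step = step + step // step
        if 18 >= nodes:
            continue
    xs = xs - 10
    if step != 40 == 1:
        raise ValueError(nodes)
    nodes = nodes - step
    nodes = nodes % step
    log(3)
    return nodes

return nodes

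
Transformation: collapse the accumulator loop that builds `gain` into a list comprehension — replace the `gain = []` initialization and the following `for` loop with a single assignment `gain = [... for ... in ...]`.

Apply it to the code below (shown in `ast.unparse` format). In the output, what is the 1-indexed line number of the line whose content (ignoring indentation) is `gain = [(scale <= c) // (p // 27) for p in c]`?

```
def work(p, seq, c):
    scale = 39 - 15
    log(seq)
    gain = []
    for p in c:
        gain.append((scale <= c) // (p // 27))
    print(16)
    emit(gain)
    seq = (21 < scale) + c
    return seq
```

Transformed code:
def work(p, seq, c):
    scale = 39 - 15
    log(seq)
    gain = [(scale <= c) // (p // 27) for p in c]
    print(16)
    emit(gain)
    seq = (21 < scale) + c
    return seq

4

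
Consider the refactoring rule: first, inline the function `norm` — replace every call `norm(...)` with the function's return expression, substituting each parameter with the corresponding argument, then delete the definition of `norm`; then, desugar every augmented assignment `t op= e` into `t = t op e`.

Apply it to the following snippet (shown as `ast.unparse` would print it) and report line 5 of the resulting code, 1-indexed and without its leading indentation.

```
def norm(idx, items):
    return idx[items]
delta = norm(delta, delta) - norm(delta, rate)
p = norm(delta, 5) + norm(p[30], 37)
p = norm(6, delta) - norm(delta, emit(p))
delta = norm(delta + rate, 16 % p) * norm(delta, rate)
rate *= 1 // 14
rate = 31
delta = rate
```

rate = rate * (1 // 14)

Transformed code:
delta = delta[delta] - delta[rate]
p = delta[5] + p[30][37]
p = 6[delta] - delta[emit(p)]
delta = (delta + rate)[16 % p] * delta[rate]
rate = rate * (1 // 14)
rate = 31
delta = rate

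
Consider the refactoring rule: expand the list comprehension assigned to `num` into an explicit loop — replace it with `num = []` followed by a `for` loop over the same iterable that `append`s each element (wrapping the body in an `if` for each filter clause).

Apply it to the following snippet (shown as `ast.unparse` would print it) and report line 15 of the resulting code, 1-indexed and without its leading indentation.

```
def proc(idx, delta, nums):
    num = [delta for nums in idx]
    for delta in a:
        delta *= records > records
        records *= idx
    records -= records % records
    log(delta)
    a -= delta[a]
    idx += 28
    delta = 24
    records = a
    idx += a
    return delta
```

return delta

Transformed code:
def proc(idx, delta, nums):
    num = []
    for nums in idx:
        num.append(delta)
    for delta in a:
        delta *= records > records
        records *= idx
    records -= records % records
    log(delta)
    a -= delta[a]
    idx += 28
    delta = 24
    records = a
    idx += a
    return delta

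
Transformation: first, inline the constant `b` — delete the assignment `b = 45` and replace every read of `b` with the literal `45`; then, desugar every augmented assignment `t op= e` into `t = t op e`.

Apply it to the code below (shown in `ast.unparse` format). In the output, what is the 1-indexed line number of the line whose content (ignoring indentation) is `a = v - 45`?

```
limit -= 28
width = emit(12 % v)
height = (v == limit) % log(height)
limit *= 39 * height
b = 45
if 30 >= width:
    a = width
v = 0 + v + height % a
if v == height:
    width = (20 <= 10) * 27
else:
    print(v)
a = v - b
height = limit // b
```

12

Transformed code:
limit = limit - 28
width = emit(12 % v)
height = (v == limit) % log(height)
limit = limit * (39 * height)
if 30 >= width:
    a = width
v = 0 + v + height % a
if v == height:
    width = (20 <= 10) * 27
else:
    print(v)
a = v - 45
height = limit // 45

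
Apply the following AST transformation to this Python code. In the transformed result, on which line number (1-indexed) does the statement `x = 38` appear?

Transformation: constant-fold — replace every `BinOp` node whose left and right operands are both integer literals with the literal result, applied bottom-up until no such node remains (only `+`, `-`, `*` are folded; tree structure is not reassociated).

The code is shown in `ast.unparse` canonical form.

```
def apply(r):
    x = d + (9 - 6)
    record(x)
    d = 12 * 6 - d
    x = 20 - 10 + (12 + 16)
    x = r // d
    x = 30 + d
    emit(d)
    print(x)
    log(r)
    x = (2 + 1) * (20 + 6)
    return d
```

Transformed code:
def apply(r):
    x = d + 3
    record(x)
    d = 72 - d
    x = 38
    x = r // d
    x = 30 + d
    emit(d)
    print(x)
    log(r)
    x = 78
    return d

5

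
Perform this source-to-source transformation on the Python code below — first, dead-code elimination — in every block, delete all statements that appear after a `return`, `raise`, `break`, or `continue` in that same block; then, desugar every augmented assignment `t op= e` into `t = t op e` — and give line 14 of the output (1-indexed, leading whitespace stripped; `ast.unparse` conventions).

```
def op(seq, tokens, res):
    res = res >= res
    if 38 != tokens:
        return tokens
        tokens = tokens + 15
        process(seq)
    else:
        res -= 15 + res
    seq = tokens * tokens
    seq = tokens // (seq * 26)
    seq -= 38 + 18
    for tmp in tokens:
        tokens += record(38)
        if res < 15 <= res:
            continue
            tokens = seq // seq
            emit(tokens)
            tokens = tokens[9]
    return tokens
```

return tokens

Transformed code:
def op(seq, tokens, res):
    res = res >= res
    if 38 != tokens:
        return tokens
    else:
        res = res - (15 + res)
    seq = tokens * tokens
    seq = tokens // (seq * 26)
    seq = seq - (38 + 18)
    for tmp in tokens:
        tokens = tokens + record(38)
        if res < 15 <= res:
            continue
    return tokens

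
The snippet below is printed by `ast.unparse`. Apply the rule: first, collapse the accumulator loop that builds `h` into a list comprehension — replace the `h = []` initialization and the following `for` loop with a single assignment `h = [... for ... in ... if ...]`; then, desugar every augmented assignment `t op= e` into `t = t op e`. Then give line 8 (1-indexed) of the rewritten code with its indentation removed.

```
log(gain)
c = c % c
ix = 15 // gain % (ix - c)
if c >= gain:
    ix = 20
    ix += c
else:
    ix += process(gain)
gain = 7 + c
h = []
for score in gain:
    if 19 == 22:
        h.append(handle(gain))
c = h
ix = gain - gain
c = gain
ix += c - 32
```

ix = ix + process(gain)

Transformed code:
log(gain)
c = c % c
ix = 15 // gain % (ix - c)
if c >= gain:
    ix = 20
    ix = ix + c
else:
    ix = ix + process(gain)
gain = 7 + c
h = [handle(gain) for score in gain if 19 == 22]
c = h
ix = gain - gain
c = gain
ix = ix + (c - 32)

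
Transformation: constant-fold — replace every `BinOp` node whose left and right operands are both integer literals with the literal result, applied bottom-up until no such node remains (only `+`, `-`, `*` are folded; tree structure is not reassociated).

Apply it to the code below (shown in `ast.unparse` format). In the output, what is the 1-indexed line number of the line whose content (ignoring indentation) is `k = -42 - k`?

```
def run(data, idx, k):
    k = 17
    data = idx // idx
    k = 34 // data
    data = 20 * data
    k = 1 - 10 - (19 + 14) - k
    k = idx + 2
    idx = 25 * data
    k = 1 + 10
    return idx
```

6

Transformed code:
def run(data, idx, k):
    k = 17
    data = idx // idx
    k = 34 // data
    data = 20 * data
    k = -42 - k
    k = idx + 2
    idx = 25 * data
    k = 11
    return idx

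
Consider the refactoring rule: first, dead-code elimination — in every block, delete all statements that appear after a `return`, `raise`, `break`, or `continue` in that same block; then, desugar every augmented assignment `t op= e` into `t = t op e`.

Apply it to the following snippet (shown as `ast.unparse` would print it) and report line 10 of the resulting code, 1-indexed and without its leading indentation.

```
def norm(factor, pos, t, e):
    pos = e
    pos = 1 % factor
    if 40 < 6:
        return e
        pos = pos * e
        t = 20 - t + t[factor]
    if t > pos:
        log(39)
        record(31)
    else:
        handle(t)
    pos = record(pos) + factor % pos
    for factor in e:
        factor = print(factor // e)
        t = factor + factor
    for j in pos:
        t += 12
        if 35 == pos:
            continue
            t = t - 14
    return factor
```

Transformed code:
def norm(factor, pos, t, e):
    pos = e
    pos = 1 % factor
    if 40 < 6:
        return e
    if t > pos:
        log(39)
        record(31)
    else:
        handle(t)
    pos = record(pos) + factor % pos
    for factor in e:
        factor = print(factor // e)
        t = factor + factor
    for j in pos:
        t = t + 12
        if 35 == pos:
            continue
    return factor

handle(t)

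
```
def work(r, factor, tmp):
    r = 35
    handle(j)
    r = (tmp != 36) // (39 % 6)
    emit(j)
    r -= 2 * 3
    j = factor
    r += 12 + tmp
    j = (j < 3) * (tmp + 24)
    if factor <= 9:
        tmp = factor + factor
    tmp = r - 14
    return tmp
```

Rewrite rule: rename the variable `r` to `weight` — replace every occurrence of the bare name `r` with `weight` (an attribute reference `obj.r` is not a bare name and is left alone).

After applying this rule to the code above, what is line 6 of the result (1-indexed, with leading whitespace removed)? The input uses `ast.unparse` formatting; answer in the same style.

weight -= 2 * 3

Transformed code:
def work(weight, factor, tmp):
    weight = 35
    handle(j)
    weight = (tmp != 36) // (39 % 6)
    emit(j)
    weight -= 2 * 3
    j = factor
    weight += 12 + tmp
    j = (j < 3) * (tmp + 24)
    if factor <= 9:
        tmp = factor + factor
    tmp = weight - 14
    return tmp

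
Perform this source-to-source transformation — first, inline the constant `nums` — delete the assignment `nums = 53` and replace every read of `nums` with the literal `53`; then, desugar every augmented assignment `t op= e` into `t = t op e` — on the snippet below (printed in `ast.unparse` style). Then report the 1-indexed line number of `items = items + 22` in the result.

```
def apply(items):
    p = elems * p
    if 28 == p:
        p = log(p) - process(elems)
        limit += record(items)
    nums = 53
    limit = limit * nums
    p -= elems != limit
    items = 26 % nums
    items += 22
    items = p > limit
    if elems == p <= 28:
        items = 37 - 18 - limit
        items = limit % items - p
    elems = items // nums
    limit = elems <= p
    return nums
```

Transformed code:
def apply(items):
    p = elems * p
    if 28 == p:
        p = log(p) - process(elems)
        limit = limit + record(items)
    limit = limit * 53
    p = p - (elems != limit)
    items = 26 % 53
    items = items + 22
    items = p > limit
    if elems == p <= 28:
        items = 37 - 18 - limit
        items = limit % items - p
    elems = items // 53
    limit = elems <= p
    return 53

9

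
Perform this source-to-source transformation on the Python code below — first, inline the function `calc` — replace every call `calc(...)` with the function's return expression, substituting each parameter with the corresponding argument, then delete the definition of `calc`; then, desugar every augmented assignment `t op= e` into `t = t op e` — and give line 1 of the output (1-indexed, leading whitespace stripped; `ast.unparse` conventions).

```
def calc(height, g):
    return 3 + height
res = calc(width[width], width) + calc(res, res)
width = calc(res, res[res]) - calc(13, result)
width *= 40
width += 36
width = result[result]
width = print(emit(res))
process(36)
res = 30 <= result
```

res = 3 + width[width] + (3 + res)

Transformed code:
res = 3 + width[width] + (3 + res)
width = 3 + res - (3 + 13)
width = width * 40
width = width + 36
width = result[result]
width = print(emit(res))
process(36)
res = 30 <= result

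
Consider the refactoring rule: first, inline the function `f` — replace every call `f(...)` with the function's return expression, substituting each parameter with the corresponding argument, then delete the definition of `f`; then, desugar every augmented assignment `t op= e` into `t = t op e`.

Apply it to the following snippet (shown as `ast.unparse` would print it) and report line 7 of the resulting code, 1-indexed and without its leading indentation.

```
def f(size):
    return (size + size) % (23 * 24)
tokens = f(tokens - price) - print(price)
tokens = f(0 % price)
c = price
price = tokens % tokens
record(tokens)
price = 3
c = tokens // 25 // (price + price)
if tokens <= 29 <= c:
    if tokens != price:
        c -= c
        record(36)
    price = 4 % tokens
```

Transformed code:
tokens = (tokens - price + (tokens - price)) % (23 * 24) - print(price)
tokens = (0 % price + 0 % price) % (23 * 24)
c = price
price = tokens % tokens
record(tokens)
price = 3
c = tokens // 25 // (price + price)
if tokens <= 29 <= c:
    if tokens != price:
        c = c - c
        record(36)
    price = 4 % tokens

c = tokens // 25 // (price + price)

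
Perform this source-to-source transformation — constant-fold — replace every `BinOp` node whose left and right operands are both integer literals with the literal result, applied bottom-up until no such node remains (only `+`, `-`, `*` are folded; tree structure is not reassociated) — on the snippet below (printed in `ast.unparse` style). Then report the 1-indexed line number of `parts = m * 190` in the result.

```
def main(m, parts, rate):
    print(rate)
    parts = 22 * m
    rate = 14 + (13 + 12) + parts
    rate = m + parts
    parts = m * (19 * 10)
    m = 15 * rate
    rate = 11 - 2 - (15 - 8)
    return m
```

6

Transformed code:
def main(m, parts, rate):
    print(rate)
    parts = 22 * m
    rate = 39 + parts
    rate = m + parts
    parts = m * 190
    m = 15 * rate
    rate = 2
    return m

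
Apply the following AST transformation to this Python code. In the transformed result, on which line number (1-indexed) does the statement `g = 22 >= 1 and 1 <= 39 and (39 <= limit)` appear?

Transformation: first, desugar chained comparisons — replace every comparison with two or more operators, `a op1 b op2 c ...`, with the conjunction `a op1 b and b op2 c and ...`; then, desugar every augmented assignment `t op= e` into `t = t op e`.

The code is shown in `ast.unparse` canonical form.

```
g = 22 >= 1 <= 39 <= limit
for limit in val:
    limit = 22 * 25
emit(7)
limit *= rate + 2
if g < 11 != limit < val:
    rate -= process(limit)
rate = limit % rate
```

Transformed code:
g = 22 >= 1 and 1 <= 39 and (39 <= limit)
for limit in val:
    limit = 22 * 25
emit(7)
limit = limit * (rate + 2)
if g < 11 and 11 != limit and (limit < val):
    rate = rate - process(limit)
rate = limit % rate

1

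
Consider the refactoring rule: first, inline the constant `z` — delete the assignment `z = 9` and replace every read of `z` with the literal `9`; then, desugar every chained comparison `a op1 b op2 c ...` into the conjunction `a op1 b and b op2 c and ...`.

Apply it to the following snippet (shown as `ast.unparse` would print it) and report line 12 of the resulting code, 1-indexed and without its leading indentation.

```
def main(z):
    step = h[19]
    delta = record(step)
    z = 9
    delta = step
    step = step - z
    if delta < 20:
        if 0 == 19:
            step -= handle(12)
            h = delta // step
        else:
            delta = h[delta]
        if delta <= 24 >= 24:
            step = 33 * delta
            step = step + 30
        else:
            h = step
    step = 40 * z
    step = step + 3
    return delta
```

if delta <= 24 and 24 >= 24:

Transformed code:
def main(z):
    step = h[19]
    delta = record(step)
    delta = step
    step = step - 9
    if delta < 20:
        if 0 == 19:
            step -= handle(12)
            h = delta // step
        else:
            delta = h[delta]
        if delta <= 24 and 24 >= 24:
            step = 33 * delta
            step = step + 30
        else:
            h = step
    step = 40 * 9
    step = step + 3
    return delta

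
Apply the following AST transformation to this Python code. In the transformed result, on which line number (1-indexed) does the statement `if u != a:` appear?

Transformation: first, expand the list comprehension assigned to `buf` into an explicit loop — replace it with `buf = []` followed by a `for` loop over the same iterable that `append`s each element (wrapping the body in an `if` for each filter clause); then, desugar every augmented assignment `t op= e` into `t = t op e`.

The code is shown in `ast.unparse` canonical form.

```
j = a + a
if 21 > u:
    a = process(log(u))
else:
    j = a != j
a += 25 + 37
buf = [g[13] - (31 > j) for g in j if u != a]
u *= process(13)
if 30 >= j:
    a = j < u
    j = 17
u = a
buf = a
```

Transformed code:
j = a + a
if 21 > u:
    a = process(log(u))
else:
    j = a != j
a = a + (25 + 37)
buf = []
for g in j:
    if u != a:
        buf.append(g[13] - (31 > j))
u = u * process(13)
if 30 >= j:
    a = j < u
    j = 17
u = a
buf = a

9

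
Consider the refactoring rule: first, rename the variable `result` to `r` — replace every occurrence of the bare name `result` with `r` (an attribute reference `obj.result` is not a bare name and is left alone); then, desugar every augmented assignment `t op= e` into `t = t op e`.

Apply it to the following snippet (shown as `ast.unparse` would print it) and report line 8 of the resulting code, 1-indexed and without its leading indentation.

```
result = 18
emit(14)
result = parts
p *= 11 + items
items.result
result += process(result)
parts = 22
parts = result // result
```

parts = r // r

Transformed code:
r = 18
emit(14)
r = parts
p = p * (11 + items)
items.result
r = r + process(r)
parts = 22
parts = r // r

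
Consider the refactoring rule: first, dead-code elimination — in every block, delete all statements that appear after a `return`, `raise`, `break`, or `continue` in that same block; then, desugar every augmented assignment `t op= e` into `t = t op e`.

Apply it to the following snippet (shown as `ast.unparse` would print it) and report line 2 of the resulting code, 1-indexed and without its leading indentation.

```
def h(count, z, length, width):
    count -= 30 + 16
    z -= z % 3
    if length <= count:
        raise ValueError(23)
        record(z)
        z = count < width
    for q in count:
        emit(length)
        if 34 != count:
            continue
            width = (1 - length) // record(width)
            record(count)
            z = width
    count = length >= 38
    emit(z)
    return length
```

count = count - (30 + 16)

Transformed code:
def h(count, z, length, width):
    count = count - (30 + 16)
    z = z - z % 3
    if length <= count:
        raise ValueError(23)
    for q in count:
        emit(length)
        if 34 != count:
            continue
    count = length >= 38
    emit(z)
    return length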